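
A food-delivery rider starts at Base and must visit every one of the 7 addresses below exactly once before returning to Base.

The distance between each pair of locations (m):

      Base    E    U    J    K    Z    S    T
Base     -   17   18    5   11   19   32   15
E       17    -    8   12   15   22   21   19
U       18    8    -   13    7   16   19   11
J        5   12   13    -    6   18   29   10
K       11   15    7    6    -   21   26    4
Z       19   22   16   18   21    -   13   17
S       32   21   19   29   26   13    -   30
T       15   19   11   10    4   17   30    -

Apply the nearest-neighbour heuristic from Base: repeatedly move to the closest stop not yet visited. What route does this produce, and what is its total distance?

Base → [J:5 / K:11 / T:15 / E:17 / U:18 / Z:19 / S:32] → J (5)
J → [K:6 / T:10 / E:12 / U:13 / Z:18 / S:29] → K (6)
K → [T:4 / U:7 / E:15 / Z:21 / S:26] → T (4)
T → [U:11 / Z:17 / E:19 / S:30] → U (11)
U → [E:8 / Z:16 / S:19] → E (8)
E → [S:21 / Z:22] → S (21)
S → [Z:13] → Z (13)
Return Z→Base: 19.
Total = 5 + 6 + 4 + 11 + 8 + 21 + 13 + 19 = 87.

87 m along Base → J → K → T → U → E → S → Z → Base.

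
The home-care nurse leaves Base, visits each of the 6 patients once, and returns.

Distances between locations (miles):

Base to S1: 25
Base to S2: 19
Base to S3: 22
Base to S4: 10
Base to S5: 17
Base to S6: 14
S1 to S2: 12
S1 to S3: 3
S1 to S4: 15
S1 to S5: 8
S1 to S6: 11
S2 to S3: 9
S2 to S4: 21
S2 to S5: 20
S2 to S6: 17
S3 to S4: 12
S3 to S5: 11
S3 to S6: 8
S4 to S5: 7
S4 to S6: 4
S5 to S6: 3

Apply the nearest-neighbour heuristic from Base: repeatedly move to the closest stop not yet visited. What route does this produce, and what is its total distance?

From Base: distances to unvisited — S4=10, S6=14, S5=17, S2=19, S3=22, S1=25. Nearest is S4 (10).
From S4: distances to unvisited — S6=4, S5=7, S3=12, S1=15, S2=21. Nearest is S6 (4).
From S6: distances to unvisited — S5=3, S3=8, S1=11, S2=17. Nearest is S5 (3).
From S5: distances to unvisited — S1=8, S3=11, S2=20. Nearest is S1 (8).
From S1: distances to unvisited — S3=3, S2=12. Nearest is S3 (3).
From S3: distances to unvisited — S2=9. Nearest is S2 (9).
Return S2→Base: 19.
Total = 10 + 4 + 3 + 8 + 3 + 9 + 19 = 56.

Total distance 56 miles via the nearest-neighbour route Base → S4 → S6 → S5 → S1 → S3 → S2 → Base.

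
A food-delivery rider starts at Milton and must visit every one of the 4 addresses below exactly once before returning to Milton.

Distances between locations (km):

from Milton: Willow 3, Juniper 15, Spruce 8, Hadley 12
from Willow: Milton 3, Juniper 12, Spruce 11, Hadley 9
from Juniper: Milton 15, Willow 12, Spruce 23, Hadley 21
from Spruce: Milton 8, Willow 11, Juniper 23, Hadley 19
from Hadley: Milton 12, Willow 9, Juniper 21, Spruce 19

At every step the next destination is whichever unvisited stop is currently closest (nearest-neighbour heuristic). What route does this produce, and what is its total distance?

From Milton: distances to unvisited — Willow=3, Spruce=8, Hadley=12, Juniper=15. Nearest is Willow (3).
From Willow: distances to unvisited — Hadley=9, Spruce=11, Juniper=12. Nearest is Hadley (9).
From Hadley: distances to unvisited — Spruce=19, Juniper=21. Nearest is Spruce (19).
From Spruce: distances to unvisited — Juniper=23. Nearest is Juniper (23).
Return Juniper→Milton: 15.
Total = 3 + 9 + 19 + 23 + 15 = 69.

69 km along Milton → Willow → Hadley → Spruce → Juniper → Milton.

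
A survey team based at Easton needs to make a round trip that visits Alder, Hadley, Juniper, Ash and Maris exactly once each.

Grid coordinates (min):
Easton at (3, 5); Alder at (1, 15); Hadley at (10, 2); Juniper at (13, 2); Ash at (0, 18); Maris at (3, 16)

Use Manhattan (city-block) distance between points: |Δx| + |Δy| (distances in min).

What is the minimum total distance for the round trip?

58 min — the shortest possible round trip.

There are 60 distinct closed tours to check (reversals are equivalent).
Easton - Alder - Hadley - Juniper - Ash - Maris - Easton: 12+22+3+29+5+11 = 82
Easton - Alder - Hadley - Juniper - Maris - Ash - Easton: 12+22+3+24+5+16 = 82
Easton - Alder - Hadley - Ash - Juniper - Maris - Easton: 12+22+26+29+24+11 = 124
Easton - Alder - Hadley - Ash - Maris - Juniper - Easton: 12+22+26+5+24+13 = 102
Easton - Alder - Hadley - Maris - Juniper - Ash - Easton: 12+22+21+24+29+16 = 124
Easton - Alder - Hadley - Maris - Ash - Juniper - Easton: 12+22+21+5+29+13 = 102
Easton - Alder - Juniper - Hadley - Ash - Maris - Easton: 12+25+3+26+5+11 = 82
Easton - Alder - Juniper - Hadley - Maris - Ash - Easton: 12+25+3+21+5+16 = 82
Easton - Alder - Juniper - Ash - Hadley - Maris - Easton: 12+25+29+26+21+11 = 124
Easton - Alder - Juniper - Ash - Maris - Hadley - Easton: 12+25+29+5+21+10 = 102
Easton - Alder - Juniper - Maris - Hadley - Ash - Easton: 12+25+24+21+26+16 = 124
Easton - Alder - Juniper - Maris - Ash - Hadley - Easton: 12+25+24+5+26+10 = 102
Easton - Alder - Ash - Hadley - Juniper - Maris - Easton: 12+4+26+3+24+11 = 80
Easton - Alder - Ash - Hadley - Maris - Juniper - Easton: 12+4+26+21+24+13 = 100
… (46 more)
Easton - Alder - Ash - Maris - Hadley - Juniper - Easton: 12+4+5+21+3+13 = 58  ← best
The minimum is 58.
One optimal route: Easton → Alder → Ash → Maris → Hadley → Juniper → Easton (or its reverse).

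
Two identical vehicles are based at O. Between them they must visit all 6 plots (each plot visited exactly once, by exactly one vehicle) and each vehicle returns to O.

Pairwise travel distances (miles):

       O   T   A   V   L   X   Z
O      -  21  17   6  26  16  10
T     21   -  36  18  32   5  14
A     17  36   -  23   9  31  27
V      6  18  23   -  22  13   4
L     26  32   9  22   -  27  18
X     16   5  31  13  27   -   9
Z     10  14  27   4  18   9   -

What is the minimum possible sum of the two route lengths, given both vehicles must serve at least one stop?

Minimum combined distance: 91 miles.

Check every non-empty split of the stops between the two vehicles; for each half take its own optimal tour:
  {T} + {A, V, L, X, Z}: 42 + 72 = 114
  {A} + {T, V, L, X, Z}: 34 + 81 = 115
  {T, A} + {V, L, X, Z}: 74 + 71 = 145
  {V} + {T, A, L, X, Z}: 12 + 79 = 91
  {T, V} + {A, L, X, Z}: 45 + 69 = 114
  {A, V} + {T, L, X, Z}: 46 + 79 = 125
  … (31 splits in total)
Best: vehicle 1 O → V → O = 12; vehicle 2 O → T → X → Z → L → A → O = 79; combined 91.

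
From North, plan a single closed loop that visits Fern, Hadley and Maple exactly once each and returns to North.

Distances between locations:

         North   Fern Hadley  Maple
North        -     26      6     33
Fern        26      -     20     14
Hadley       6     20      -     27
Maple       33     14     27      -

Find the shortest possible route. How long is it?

There are 3 distinct closed tours to check (reversals are equivalent).
North→Fern→Hadley→Maple→North: 26+20+27+33 = 106
North→Fern→Maple→Hadley→North: 26+14+27+6 = 73
North→Hadley→Fern→Maple→North: 6+20+14+33 = 73
The minimum is 73.
One optimal route: North → Fern → Maple → Hadley → North (or its reverse).

73 — the shortest possible round trip.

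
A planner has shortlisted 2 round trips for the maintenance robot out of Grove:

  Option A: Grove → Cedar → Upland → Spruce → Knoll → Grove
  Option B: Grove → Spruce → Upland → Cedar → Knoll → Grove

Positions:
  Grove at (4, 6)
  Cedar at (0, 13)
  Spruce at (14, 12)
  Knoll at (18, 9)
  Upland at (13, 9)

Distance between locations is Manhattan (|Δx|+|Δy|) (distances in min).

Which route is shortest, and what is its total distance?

Option A: 11 + 17 + 4 + 7 + 17 = 56
Option B: 16 + 4 + 17 + 22 + 17 = 76

Shortest is Option A, total 56 min.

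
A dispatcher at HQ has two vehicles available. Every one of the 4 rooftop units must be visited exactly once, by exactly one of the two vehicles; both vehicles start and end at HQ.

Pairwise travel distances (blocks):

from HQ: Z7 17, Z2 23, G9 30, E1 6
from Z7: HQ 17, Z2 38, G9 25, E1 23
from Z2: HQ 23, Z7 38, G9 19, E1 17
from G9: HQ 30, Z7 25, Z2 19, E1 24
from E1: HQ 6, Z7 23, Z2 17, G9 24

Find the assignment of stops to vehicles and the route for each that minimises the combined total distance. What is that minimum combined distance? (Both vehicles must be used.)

Check every non-empty split of the stops between the two vehicles; for each half take its own optimal tour:
  {Z7} + {Z2, G9, E1}: 34 + 72 = 106
  {Z2} + {Z7, G9, E1}: 46 + 72 = 118
  {Z7, Z2} + {G9, E1}: 78 + 60 = 138
  {G9} + {Z7, Z2, E1}: 60 + 78 = 138
  {Z7, G9} + {Z2, E1}: 72 + 46 = 118
  {Z2, G9} + {Z7, E1}: 72 + 46 = 118
  … (7 splits in total)
  {Z7, Z2, G9} + {E1}: 84 + 12 = 96  ← best
Best: vehicle 1 HQ → Z7 → G9 → Z2 → HQ = 84; vehicle 2 HQ → E1 → HQ = 12; combined 96.

96 blocks — the smallest possible combined total.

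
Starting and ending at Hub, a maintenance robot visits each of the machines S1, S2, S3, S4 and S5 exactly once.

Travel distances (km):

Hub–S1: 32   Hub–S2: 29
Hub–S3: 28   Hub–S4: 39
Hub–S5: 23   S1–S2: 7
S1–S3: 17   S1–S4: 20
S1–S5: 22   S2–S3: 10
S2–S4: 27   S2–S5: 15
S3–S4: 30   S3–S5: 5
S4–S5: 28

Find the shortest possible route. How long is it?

With 5 stops there are 5!/2 = 60 distinct round trips (a route and its reverse cost the same).
Hub - S1 - S2 - S3 - S4 - S5 - Hub: 32+7+10+30+28+23 = 130
Hub - S1 - S2 - S3 - S5 - S4 - Hub: 32+7+10+5+28+39 = 121
Hub - S1 - S2 - S4 - S3 - S5 - Hub: 32+7+27+30+5+23 = 124
Hub - S1 - S2 - S4 - S5 - S3 - Hub: 32+7+27+28+5+28 = 127
Hub - S1 - S2 - S5 - S3 - S4 - Hub: 32+7+15+5+30+39 = 128
Hub - S1 - S2 - S5 - S4 - S3 - Hub: 32+7+15+28+30+28 = 140
Hub - S1 - S3 - S2 - S4 - S5 - Hub: 32+17+10+27+28+23 = 137
Hub - S1 - S3 - S2 - S5 - S4 - Hub: 32+17+10+15+28+39 = 141
Hub - S1 - S3 - S4 - S2 - S5 - Hub: 32+17+30+27+15+23 = 144
Hub - S1 - S3 - S4 - S5 - S2 - Hub: 32+17+30+28+15+29 = 151
Hub - S1 - S3 - S5 - S2 - S4 - Hub: 32+17+5+15+27+39 = 135
Hub - S1 - S3 - S5 - S4 - S2 - Hub: 32+17+5+28+27+29 = 138
Hub - S1 - S4 - S2 - S3 - S5 - Hub: 32+20+27+10+5+23 = 117
Hub - S1 - S4 - S2 - S5 - S3 - Hub: 32+20+27+15+5+28 = 127
… (46 more)
Hub - S4 - S1 - S2 - S3 - S5 - Hub: 39+20+7+10+5+23 = 104  ← best
The minimum is 104.
One optimal route: Hub → S4 → S1 → S2 → S3 → S5 → Hub (or its reverse).

104 km — the shortest possible round trip.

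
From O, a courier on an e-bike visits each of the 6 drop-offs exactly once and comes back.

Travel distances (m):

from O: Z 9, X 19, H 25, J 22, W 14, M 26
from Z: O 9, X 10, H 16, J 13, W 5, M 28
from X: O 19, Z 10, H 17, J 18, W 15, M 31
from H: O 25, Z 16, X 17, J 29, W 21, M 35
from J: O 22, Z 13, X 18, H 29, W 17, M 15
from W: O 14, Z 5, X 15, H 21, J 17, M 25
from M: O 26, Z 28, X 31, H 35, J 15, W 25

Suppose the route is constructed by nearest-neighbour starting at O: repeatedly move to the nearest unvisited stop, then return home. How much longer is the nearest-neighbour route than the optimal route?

O: Z=9, W=14, X=19, J=22, H=25, M=26 ⇒ Z
Z: W=5, X=10, J=13, H=16, M=28 ⇒ W
W: X=15, J=17, H=21, M=25 ⇒ X
X: H=17, J=18, M=31 ⇒ H
H: J=29, M=35 ⇒ J
J: M=15 ⇒ M
NN route O → Z → W → X → H → J → M → O costs 116.
Optimal: O → Z → W → H → X → J → M → O costs 111 (by enumerating all 360 distinct tours).
Excess = 116 − 111 = 5.

5 m longer than the optimal tour.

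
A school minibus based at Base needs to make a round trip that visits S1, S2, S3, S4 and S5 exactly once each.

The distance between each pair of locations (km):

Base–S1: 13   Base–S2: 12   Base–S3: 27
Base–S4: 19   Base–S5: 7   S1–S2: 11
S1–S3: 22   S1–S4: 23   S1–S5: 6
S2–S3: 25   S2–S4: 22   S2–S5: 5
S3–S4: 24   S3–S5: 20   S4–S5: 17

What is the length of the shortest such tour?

Minimum total distance: 88 km.

Base→S1→S2→S3→S4→S5→Base: 13+11+25+24+17+7 = 97
Base→S1→S2→S3→S5→S4→Base: 13+11+25+20+17+19 = 105
Base→S1→S2→S4→S3→S5→Base: 13+11+22+24+20+7 = 97
Base→S1→S2→S4→S5→S3→Base: 13+11+22+17+20+27 = 110
Base→S1→S2→S5→S3→S4→Base: 13+11+5+20+24+19 = 92
Base→S1→S2→S5→S4→S3→Base: 13+11+5+17+24+27 = 97
Base→S1→S3→S2→S4→S5→Base: 13+22+25+22+17+7 = 106
Base→S1→S3→S2→S5→S4→Base: 13+22+25+5+17+19 = 101
Base→S1→S3→S4→S2→S5→Base: 13+22+24+22+5+7 = 93
Base→S1→S3→S4→S5→S2→Base: 13+22+24+17+5+12 = 93
Base→S1→S3→S5→S2→S4→Base: 13+22+20+5+22+19 = 101
Base→S1→S3→S5→S4→S2→Base: 13+22+20+17+22+12 = 106
Base→S1→S4→S2→S3→S5→Base: 13+23+22+25+20+7 = 110
Base→S1→S4→S2→S5→S3→Base: 13+23+22+5+20+27 = 110
… (46 more)
Base→S2→S5→S1→S3→S4→Base: 12+5+6+22+24+19 = 88  ← best
The minimum is 88.
One optimal route: Base → S2 → S5 → S1 → S3 → S4 → Base (or its reverse).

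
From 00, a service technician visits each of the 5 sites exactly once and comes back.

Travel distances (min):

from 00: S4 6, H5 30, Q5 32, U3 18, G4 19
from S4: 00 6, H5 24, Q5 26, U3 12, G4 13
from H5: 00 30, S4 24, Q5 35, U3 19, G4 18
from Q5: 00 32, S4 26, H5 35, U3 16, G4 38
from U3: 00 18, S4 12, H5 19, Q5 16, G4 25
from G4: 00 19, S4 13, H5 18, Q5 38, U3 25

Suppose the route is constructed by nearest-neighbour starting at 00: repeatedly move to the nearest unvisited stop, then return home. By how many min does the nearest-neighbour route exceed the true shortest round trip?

The nearest-neighbour route is 2 min longer than optimal.

00: S4=6, U3=18, G4=19, H5=30, Q5=32 ⇒ S4
S4: U3=12, G4=13, H5=24, Q5=26 ⇒ U3
U3: Q5=16, H5=19, G4=25 ⇒ Q5
Q5: H5=35, G4=38 ⇒ H5
H5: G4=18 ⇒ G4
NN route 00 → S4 → U3 → Q5 → H5 → G4 → 00 costs 106.
Optimal: 00 → S4 → Q5 → U3 → H5 → G4 → 00 costs 104 (by enumerating all 60 distinct tours).
Excess = 106 − 104 = 2.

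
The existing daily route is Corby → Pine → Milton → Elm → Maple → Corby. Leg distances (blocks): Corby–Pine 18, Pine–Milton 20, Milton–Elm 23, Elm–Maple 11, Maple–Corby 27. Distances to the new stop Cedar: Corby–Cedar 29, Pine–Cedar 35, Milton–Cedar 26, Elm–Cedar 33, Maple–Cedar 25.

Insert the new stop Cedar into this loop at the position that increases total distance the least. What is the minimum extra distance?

Insertion cost between consecutive stops i–j is d(i,Cedar) + d(Cedar,j) − d(i,j):
  between Corby and Pine: 29 + 35 − 18 = 46
  between Pine and Milton: 35 + 26 − 20 = 41
  between Milton and Elm: 26 + 33 − 23 = 36
  between Elm and Maple: 33 + 25 − 11 = 47
  between Maple and Corby: 25 + 29 − 27 = 27
Cheapest insertion is between Maple and Corby, adding 27.
New total = 99 + 27 = 126.

Minimum extra distance: 27 blocks, inserting Cedar between Maple and Corby.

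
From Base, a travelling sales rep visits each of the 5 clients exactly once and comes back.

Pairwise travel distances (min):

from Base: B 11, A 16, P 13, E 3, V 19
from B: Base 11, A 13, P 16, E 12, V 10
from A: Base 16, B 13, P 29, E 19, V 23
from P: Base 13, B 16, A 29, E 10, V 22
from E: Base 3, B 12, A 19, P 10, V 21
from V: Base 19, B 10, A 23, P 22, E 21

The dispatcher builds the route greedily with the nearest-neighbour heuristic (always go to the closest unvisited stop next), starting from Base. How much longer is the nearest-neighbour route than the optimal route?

The nearest-neighbour route is 4 min longer than optimal.

Base: E=3, B=11, P=13, A=16, V=19 ⇒ E
E: P=10, B=12, A=19, V=21 ⇒ P
P: B=16, V=22, A=29 ⇒ B
B: V=10, A=13 ⇒ V
V: A=23 ⇒ A
NN route Base → E → P → B → V → A → Base costs 78.
Optimal: Base → A → B → V → P → E → Base costs 74 (by enumerating all 60 distinct tours).
Excess = 78 − 74 = 4.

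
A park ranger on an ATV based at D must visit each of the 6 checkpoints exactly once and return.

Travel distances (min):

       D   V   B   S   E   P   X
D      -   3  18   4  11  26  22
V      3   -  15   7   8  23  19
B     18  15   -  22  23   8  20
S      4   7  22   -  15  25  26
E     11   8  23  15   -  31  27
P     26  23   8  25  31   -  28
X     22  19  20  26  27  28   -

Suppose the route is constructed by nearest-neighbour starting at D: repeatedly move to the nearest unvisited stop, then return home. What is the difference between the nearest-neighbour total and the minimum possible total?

11 min longer than the optimal tour.

D: V=3, S=4, E=11, B=18, X=22, P=26 ⇒ V
V: S=7, E=8, B=15, X=19, P=23 ⇒ S
S: E=15, B=22, P=25, X=26 ⇒ E
E: B=23, X=27, P=31 ⇒ B
B: P=8, X=20 ⇒ P
P: X=28 ⇒ X
NN route D → V → S → E → B → P → X → D costs 106.
Optimal: D → V → E → X → B → P → S → D costs 95 (by enumerating all 360 distinct tours).
Excess = 106 − 95 = 11.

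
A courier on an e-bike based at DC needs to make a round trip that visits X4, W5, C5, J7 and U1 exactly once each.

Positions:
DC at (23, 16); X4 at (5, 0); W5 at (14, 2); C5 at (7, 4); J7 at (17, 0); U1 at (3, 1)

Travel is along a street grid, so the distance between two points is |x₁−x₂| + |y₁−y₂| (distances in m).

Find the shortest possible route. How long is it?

Minimum total distance: 76 m.

With 5 stops there are 5!/2 = 60 distinct round trips (a route and its reverse cost the same).
DC-X4-W5-C5-J7-U1-DC: 34+11+9+14+15+35 = 118
DC-X4-W5-C5-U1-J7-DC: 34+11+9+7+15+22 = 98
DC-X4-W5-J7-C5-U1-DC: 34+11+5+14+7+35 = 106
DC-X4-W5-J7-U1-C5-DC: 34+11+5+15+7+28 = 100
DC-X4-W5-U1-C5-J7-DC: 34+11+12+7+14+22 = 100
DC-X4-W5-U1-J7-C5-DC: 34+11+12+15+14+28 = 114
DC-X4-C5-W5-J7-U1-DC: 34+6+9+5+15+35 = 104
DC-X4-C5-W5-U1-J7-DC: 34+6+9+12+15+22 = 98
DC-X4-C5-J7-W5-U1-DC: 34+6+14+5+12+35 = 106
DC-X4-C5-J7-U1-W5-DC: 34+6+14+15+12+23 = 104
DC-X4-C5-U1-W5-J7-DC: 34+6+7+12+5+22 = 86
DC-X4-C5-U1-J7-W5-DC: 34+6+7+15+5+23 = 90
DC-X4-J7-W5-C5-U1-DC: 34+12+5+9+7+35 = 102
DC-X4-J7-W5-U1-C5-DC: 34+12+5+12+7+28 = 98
… (46 more)
DC-W5-C5-U1-X4-J7-DC: 23+9+7+3+12+22 = 76  ← best
The minimum is 76.
One optimal route: DC → W5 → C5 → U1 → X4 → J7 → DC (or its reverse).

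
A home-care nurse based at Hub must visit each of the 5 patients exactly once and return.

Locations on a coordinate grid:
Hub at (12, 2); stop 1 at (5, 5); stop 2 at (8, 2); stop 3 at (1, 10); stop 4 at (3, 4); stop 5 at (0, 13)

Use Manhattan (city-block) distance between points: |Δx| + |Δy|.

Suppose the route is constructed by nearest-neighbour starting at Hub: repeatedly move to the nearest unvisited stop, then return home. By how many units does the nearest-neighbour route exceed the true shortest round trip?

Hub: stop 2=4, stop 1=10, stop 4=11, stop 3=19, stop 5=23 ⇒ stop 2
stop 2: stop 1=6, stop 4=7, stop 3=15, stop 5=19 ⇒ stop 1
stop 1: stop 4=3, stop 3=9, stop 5=13 ⇒ stop 4
stop 4: stop 3=8, stop 5=12 ⇒ stop 3
stop 3: stop 5=4 ⇒ stop 5
NN route Hub → stop 2 → stop 1 → stop 4 → stop 3 → stop 5 → Hub costs 48.
Optimal: Hub → stop 1 → stop 3 → stop 5 → stop 4 → stop 2 → Hub costs 46 (by enumerating all 60 distinct tours).
Excess = 48 − 46 = 2.

The nearest-neighbour route is 2 longer than optimal.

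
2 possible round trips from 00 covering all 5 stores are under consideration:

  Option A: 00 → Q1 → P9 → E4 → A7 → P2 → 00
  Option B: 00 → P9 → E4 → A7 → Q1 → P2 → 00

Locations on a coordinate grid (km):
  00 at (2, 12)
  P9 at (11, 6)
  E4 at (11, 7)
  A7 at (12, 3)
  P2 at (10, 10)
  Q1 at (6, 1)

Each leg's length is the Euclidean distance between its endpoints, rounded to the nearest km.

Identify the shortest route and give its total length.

Option A: 12 + 7 + 1 + 4 + 7 + 8 = 39
Option B: 11 + 1 + 4 + 6 + 10 + 8 = 40

39 km — Option A is the shortest.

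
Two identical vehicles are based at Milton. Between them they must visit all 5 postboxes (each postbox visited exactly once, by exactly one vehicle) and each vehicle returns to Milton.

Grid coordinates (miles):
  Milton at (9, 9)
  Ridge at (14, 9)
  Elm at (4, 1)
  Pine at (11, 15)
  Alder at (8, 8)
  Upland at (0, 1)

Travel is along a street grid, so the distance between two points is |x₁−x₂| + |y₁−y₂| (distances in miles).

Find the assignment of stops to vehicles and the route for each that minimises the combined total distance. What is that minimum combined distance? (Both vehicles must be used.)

Minimum combined distance: 56 miles.

There are 2^4 − 1 = 15 ways to divide the 5 stops into two non-empty groups. For each, the best each vehicle can do is its own shortest tour through its group:
  {Ridge} + {Elm, Pine, Alder, Upland}: 10 + 50 = 60
  {Elm} + {Ridge, Pine, Alder, Upland}: 26 + 56 = 82
  {Ridge, Elm} + {Pine, Alder, Upland}: 36 + 50 = 86
  {Pine} + {Ridge, Elm, Alder, Upland}: 16 + 44 = 60
  {Ridge, Pine} + {Elm, Alder, Upland}: 22 + 34 = 56
  {Elm, Pine} + {Ridge, Alder, Upland}: 42 + 44 = 86
  … (15 splits in total)
Best: vehicle 1 Milton → Ridge → Pine → Milton = 22; vehicle 2 Milton → Elm → Upland → Alder → Milton = 34; combined 56.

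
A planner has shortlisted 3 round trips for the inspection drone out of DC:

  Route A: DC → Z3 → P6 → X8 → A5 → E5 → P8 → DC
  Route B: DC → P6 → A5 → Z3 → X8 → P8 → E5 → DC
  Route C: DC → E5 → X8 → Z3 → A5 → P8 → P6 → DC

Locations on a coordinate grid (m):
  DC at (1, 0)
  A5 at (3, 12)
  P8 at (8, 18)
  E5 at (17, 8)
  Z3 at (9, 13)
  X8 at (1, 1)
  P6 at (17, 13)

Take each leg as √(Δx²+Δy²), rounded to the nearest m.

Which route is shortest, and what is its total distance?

Route A: 15 + 8 + 20 + 11 + 15 + 13 + 19 = 101
Route B: 21 + 14 + 6 + 14 + 18 + 13 + 18 = 104
Route C: 18 + 17 + 14 + 6 + 8 + 10 + 21 = 94

94 m — Route C is the shortest.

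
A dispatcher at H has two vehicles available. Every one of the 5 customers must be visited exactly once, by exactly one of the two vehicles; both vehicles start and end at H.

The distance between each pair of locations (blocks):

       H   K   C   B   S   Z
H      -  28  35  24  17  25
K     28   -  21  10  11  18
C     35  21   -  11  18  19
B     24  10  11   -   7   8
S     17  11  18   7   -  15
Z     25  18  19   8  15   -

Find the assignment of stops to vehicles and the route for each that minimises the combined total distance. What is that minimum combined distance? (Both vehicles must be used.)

Check every non-empty split of the stops between the two vehicles; for each half take its own optimal tour:
  {K} + {C, B, S, Z}: 56 + 79 = 135
  {C} + {K, B, S, Z}: 70 + 71 = 141
  {K, C} + {B, S, Z}: 84 + 57 = 141
  {B} + {K, C, S, Z}: 48 + 93 = 141
  {K, B} + {C, S, Z}: 62 + 79 = 141
  {C, B} + {K, S, Z}: 70 + 71 = 141
  … (15 splits in total)
  {S} + {K, C, B, Z}: 34 + 93 = 127  ← best
Best: vehicle 1 H → S → H = 34; vehicle 2 H → K → C → B → Z → H = 93; combined 127.

Minimum combined distance: 127 blocks.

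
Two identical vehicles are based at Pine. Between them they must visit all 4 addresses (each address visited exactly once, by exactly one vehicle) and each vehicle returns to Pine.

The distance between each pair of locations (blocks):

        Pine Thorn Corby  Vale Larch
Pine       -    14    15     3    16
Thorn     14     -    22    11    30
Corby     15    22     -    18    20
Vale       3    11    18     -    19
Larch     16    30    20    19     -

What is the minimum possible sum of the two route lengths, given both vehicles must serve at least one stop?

There are 2^3 − 1 = 7 ways to divide the 4 stops into two non-empty groups. For each, the best each vehicle can do is its own shortest tour through its group:
  {Thorn} + {Corby, Vale, Larch}: 28 + 57 = 85
  {Corby} + {Thorn, Vale, Larch}: 30 + 60 = 90
  {Thorn, Corby} + {Vale, Larch}: 51 + 38 = 89
  {Vale} + {Thorn, Corby, Larch}: 6 + 72 = 78
  {Thorn, Vale} + {Corby, Larch}: 28 + 51 = 79
  {Corby, Vale} + {Thorn, Larch}: 36 + 60 = 96
  … (7 splits in total)
Best: vehicle 1 Pine → Vale → Pine = 6; vehicle 2 Pine → Thorn → Corby → Larch → Pine = 72; combined 78.

78 blocks — the smallest possible combined total.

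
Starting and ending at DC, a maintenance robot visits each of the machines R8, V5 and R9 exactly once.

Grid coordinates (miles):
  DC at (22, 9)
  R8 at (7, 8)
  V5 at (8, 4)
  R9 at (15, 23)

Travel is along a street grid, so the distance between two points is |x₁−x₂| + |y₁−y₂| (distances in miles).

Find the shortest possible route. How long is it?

68 miles — the shortest possible round trip.

DC - R8 - V5 - R9 - DC: 16+5+26+21 = 68
DC - R8 - R9 - V5 - DC: 16+23+26+19 = 84
DC - V5 - R8 - R9 - DC: 19+5+23+21 = 68
The minimum is 68.
One optimal route: DC → R8 → V5 → R9 → DC (or its reverse).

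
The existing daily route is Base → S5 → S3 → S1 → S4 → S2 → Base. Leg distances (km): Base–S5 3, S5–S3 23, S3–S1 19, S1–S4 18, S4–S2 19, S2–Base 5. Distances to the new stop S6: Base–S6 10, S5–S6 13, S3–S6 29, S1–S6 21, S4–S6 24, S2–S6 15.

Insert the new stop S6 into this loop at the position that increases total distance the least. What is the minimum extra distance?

Adding 19 km by placing S6 on the S5–S3 leg.

Insertion cost between consecutive stops i–j is d(i,S6) + d(S6,j) − d(i,j):
  between Base and S5: 10 + 13 − 3 = 20
  between S5 and S3: 13 + 29 − 23 = 19
  between S3 and S1: 29 + 21 − 19 = 31
  between S1 and S4: 21 + 24 − 18 = 27
  between S4 and S2: 24 + 15 − 19 = 20
  between S2 and Base: 15 + 10 − 5 = 20
Cheapest insertion is between S5 and S3, adding 19.
New total = 87 + 19 = 106.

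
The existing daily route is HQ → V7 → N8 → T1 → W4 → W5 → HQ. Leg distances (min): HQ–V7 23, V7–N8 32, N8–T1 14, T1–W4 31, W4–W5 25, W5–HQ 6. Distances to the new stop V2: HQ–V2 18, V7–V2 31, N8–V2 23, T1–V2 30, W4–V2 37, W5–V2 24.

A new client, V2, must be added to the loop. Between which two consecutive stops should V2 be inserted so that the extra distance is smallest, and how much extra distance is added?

Adding 22 min by placing V2 on the V7–N8 leg.

Insertion cost between consecutive stops i–j is d(i,V2) + d(V2,j) − d(i,j):
  between HQ and V7: 18 + 31 − 23 = 26
  between V7 and N8: 31 + 23 − 32 = 22
  between N8 and T1: 23 + 30 − 14 = 39
  between T1 and W4: 30 + 37 − 31 = 36
  between W4 and W5: 37 + 24 − 25 = 36
  between W5 and HQ: 24 + 18 − 6 = 36
Cheapest insertion is between V7 and N8, adding 22.
New total = 131 + 22 = 153.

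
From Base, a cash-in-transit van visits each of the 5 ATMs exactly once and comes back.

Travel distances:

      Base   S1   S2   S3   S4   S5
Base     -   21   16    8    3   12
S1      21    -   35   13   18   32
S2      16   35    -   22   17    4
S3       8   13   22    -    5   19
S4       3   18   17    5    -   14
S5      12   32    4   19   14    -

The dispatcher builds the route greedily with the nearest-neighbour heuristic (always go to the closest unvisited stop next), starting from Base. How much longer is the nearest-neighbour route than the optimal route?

Base: S4=3, S3=8, S5=12, S2=16, S1=21 ⇒ S4
S4: S3=5, S5=14, S2=17, S1=18 ⇒ S3
S3: S1=13, S5=19, S2=22 ⇒ S1
S1: S5=32, S2=35 ⇒ S5
S5: S2=4 ⇒ S2
NN route Base → S4 → S3 → S1 → S5 → S2 → Base costs 73.
Optimal: Base → S1 → S3 → S4 → S2 → S5 → Base costs 72 (by enumerating all 60 distinct tours).
Excess = 73 − 72 = 1.

The nearest-neighbour route is 1 longer than optimal.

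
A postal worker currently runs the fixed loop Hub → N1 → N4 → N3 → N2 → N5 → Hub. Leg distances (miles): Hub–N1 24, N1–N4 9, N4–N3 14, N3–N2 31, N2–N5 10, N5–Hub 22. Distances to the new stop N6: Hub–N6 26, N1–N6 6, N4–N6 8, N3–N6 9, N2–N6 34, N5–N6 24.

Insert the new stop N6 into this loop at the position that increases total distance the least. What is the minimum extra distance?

+3 miles — insert N6 between N4 and N3.

Insertion cost between consecutive stops i–j is d(i,N6) + d(N6,j) − d(i,j):
  between Hub and N1: 26 + 6 − 24 = 8
  between N1 and N4: 6 + 8 − 9 = 5
  between N4 and N3: 8 + 9 − 14 = 3
  between N3 and N2: 9 + 34 − 31 = 12
  between N2 and N5: 34 + 24 − 10 = 48
  between N5 and Hub: 24 + 26 − 22 = 28
Cheapest insertion is between N4 and N3, adding 3.
New total = 110 + 3 = 113.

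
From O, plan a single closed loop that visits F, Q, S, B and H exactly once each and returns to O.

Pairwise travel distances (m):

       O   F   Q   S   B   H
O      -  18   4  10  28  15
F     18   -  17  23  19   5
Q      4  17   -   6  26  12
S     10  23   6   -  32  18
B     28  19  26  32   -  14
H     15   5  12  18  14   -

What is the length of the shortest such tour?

There are 60 distinct closed tours to check (reversals are equivalent).
O→F→Q→S→B→H→O: 18+17+6+32+14+15 = 102
O→F→Q→S→H→B→O: 18+17+6+18+14+28 = 101
O→F→Q→B→S→H→O: 18+17+26+32+18+15 = 126
O→F→Q→B→H→S→O: 18+17+26+14+18+10 = 103
O→F→Q→H→S→B→O: 18+17+12+18+32+28 = 125
O→F→Q→H→B→S→O: 18+17+12+14+32+10 = 103
O→F→S→Q→B→H→O: 18+23+6+26+14+15 = 102
O→F→S→Q→H→B→O: 18+23+6+12+14+28 = 101
O→F→S→B→Q→H→O: 18+23+32+26+12+15 = 126
O→F→S→B→H→Q→O: 18+23+32+14+12+4 = 103
O→F→S→H→Q→B→O: 18+23+18+12+26+28 = 125
O→F→S→H→B→Q→O: 18+23+18+14+26+4 = 103
O→F→B→Q→S→H→O: 18+19+26+6+18+15 = 102
O→F→B→Q→H→S→O: 18+19+26+12+18+10 = 103
… (46 more)
O→F→B→H→Q→S→O: 18+19+14+12+6+10 = 79  ← best
The minimum is 79.
One optimal route: O → F → B → H → Q → S → O (or its reverse).

79 m — the shortest possible round trip.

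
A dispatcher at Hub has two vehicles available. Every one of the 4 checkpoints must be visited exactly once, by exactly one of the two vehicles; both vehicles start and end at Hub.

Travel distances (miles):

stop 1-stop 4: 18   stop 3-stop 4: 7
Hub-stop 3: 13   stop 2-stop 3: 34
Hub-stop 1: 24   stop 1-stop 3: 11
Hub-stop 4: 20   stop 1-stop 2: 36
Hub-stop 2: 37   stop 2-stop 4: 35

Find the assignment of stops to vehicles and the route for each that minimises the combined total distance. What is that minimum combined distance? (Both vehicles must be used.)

136 miles — the smallest possible combined total.

There are 2^3 − 1 = 7 ways to divide the 4 stops into two non-empty groups. For each, the best each vehicle can do is its own shortest tour through its group:
  {stop 1} + {stop 2, stop 3, stop 4}: 48 + 92 = 140
  {stop 2} + {stop 1, stop 3, stop 4}: 74 + 62 = 136
  {stop 1, stop 2} + {stop 3, stop 4}: 97 + 40 = 137
  {stop 3} + {stop 1, stop 2, stop 4}: 26 + 111 = 137
  {stop 1, stop 3} + {stop 2, stop 4}: 48 + 92 = 140
  {stop 2, stop 3} + {stop 1, stop 4}: 84 + 62 = 146
  … (7 splits in total)
Best: vehicle 1 Hub → stop 2 → Hub = 74; vehicle 2 Hub → stop 1 → stop 3 → stop 4 → Hub = 62; combined 136.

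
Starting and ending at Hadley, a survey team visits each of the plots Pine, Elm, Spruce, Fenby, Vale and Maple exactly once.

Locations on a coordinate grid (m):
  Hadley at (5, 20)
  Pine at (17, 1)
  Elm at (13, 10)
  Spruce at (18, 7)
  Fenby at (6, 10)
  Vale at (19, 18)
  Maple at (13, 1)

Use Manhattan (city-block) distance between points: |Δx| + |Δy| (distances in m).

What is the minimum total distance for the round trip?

There are 360 distinct closed tours to check (reversals are equivalent).
Hadley→Pine→Elm→Spruce→Fenby→Vale→Maple→Hadley: 31+13+8+15+21+23+27 = 138
Hadley→Pine→Elm→Spruce→Fenby→Maple→Vale→Hadley: 31+13+8+15+16+23+16 = 122
Hadley→Pine→Elm→Spruce→Vale→Fenby→Maple→Hadley: 31+13+8+12+21+16+27 = 128
Hadley→Pine→Elm→Spruce→Vale→Maple→Fenby→Hadley: 31+13+8+12+23+16+11 = 114
Hadley→Pine→Elm→Spruce→Maple→Fenby→Vale→Hadley: 31+13+8+11+16+21+16 = 116
Hadley→Pine→Elm→Spruce→Maple→Vale→Fenby→Hadley: 31+13+8+11+23+21+11 = 118
Hadley→Pine→Elm→Fenby→Spruce→Vale→Maple→Hadley: 31+13+7+15+12+23+27 = 128
Hadley→Pine→Elm→Fenby→Spruce→Maple→Vale→Hadley: 31+13+7+15+11+23+16 = 116
… (352 more)
Hadley→Fenby→Elm→Maple→Pine→Spruce→Vale→Hadley: 11+7+9+4+7+12+16 = 66  ← best
The minimum is 66.
One optimal route: Hadley → Fenby → Elm → Maple → Pine → Spruce → Vale → Hadley (or its reverse).

Minimum total distance: 66 m.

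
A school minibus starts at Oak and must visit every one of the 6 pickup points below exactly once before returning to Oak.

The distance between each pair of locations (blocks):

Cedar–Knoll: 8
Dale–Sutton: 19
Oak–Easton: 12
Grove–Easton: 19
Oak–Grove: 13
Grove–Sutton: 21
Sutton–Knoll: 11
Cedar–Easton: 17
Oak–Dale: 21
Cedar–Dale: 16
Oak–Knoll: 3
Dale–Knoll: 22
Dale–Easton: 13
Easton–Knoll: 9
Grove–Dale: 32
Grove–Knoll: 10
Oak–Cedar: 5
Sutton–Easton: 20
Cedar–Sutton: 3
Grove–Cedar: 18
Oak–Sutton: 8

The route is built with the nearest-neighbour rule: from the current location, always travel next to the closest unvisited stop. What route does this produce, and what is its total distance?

Oak → [Knoll:3 / Cedar:5 / Sutton:8 / Easton:12 / Grove:13 / Dale:21] → Knoll (3)
Knoll → [Cedar:8 / Easton:9 / Grove:10 / Sutton:11 / Dale:22] → Cedar (8)
Cedar → [Sutton:3 / Dale:16 / Easton:17 / Grove:18] → Sutton (3)
Sutton → [Dale:19 / Easton:20 / Grove:21] → Dale (19)
Dale → [Easton:13 / Grove:32] → Easton (13)
Easton → [Grove:19] → Grove (19)
Return Grove→Oak: 13.
Total = 3 + 8 + 3 + 19 + 13 + 19 + 13 = 78.

Nearest-neighbour total = 78 blocks; route Oak → Knoll → Cedar → Sutton → Dale → Easton → Grove → Oak.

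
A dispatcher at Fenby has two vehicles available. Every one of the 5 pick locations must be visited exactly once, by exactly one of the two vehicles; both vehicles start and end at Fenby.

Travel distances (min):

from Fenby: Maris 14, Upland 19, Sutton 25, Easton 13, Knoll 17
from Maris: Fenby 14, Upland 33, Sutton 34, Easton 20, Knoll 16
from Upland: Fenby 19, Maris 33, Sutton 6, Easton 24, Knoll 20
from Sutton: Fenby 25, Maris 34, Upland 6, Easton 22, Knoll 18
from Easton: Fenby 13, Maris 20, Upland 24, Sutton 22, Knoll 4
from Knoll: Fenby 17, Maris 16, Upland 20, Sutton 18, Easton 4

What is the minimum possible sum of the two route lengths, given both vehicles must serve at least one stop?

There are 2^4 − 1 = 15 ways to divide the 5 stops into two non-empty groups. For each, the best each vehicle can do is its own shortest tour through its group:
  {Maris} + {Upland, Sutton, Easton, Knoll}: 28 + 60 = 88
  {Upland} + {Maris, Sutton, Easton, Knoll}: 38 + 81 = 119
  {Maris, Upland} + {Sutton, Easton, Knoll}: 66 + 60 = 126
  {Sutton} + {Maris, Upland, Easton, Knoll}: 50 + 77 = 127
  {Maris, Sutton} + {Upland, Easton, Knoll}: 73 + 56 = 129
  {Upland, Sutton} + {Maris, Easton, Knoll}: 50 + 47 = 97
  … (15 splits in total)
Best: vehicle 1 Fenby → Maris → Fenby = 28; vehicle 2 Fenby → Upland → Sutton → Knoll → Easton → Fenby = 60; combined 88.

88 min — the smallest possible combined total.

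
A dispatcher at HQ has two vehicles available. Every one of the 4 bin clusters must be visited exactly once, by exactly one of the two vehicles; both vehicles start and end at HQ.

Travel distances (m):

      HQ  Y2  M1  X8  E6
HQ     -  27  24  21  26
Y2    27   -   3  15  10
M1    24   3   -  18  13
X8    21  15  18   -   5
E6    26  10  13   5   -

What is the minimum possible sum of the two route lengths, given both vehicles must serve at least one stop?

Minimum combined distance: 105 m.

There are 2^3 − 1 = 7 ways to divide the 4 stops into two non-empty groups. For each, the best each vehicle can do is its own shortest tour through its group:
  {Y2} + {M1, X8, E6}: 54 + 63 = 117
  {M1} + {Y2, X8, E6}: 48 + 63 = 111
  {Y2, M1} + {X8, E6}: 54 + 52 = 106
  {X8} + {Y2, M1, E6}: 42 + 63 = 105
  {Y2, X8} + {M1, E6}: 63 + 63 = 126
  {M1, X8} + {Y2, E6}: 63 + 63 = 126
  … (7 splits in total)
Best: vehicle 1 HQ → X8 → HQ = 42; vehicle 2 HQ → M1 → Y2 → E6 → HQ = 63; combined 105.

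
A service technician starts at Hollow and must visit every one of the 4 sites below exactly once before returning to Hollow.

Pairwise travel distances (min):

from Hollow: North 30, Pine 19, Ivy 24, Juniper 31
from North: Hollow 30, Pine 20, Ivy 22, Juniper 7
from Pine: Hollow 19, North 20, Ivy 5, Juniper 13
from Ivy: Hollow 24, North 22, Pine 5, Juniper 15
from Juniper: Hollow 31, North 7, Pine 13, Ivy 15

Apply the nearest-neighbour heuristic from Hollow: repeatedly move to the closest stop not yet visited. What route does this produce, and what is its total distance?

From Hollow: distances to unvisited — Pine=19, Ivy=24, North=30, Juniper=31. Nearest is Pine (19).
From Pine: distances to unvisited — Ivy=5, Juniper=13, North=20. Nearest is Ivy (5).
From Ivy: distances to unvisited — Juniper=15, North=22. Nearest is Juniper (15).
From Juniper: distances to unvisited — North=7. Nearest is North (7).
Return North→Hollow: 30.
Total = 19 + 5 + 15 + 7 + 30 = 76.

Nearest-neighbour total = 76 min; route Hollow → Pine → Ivy → Juniper → North → Hollow.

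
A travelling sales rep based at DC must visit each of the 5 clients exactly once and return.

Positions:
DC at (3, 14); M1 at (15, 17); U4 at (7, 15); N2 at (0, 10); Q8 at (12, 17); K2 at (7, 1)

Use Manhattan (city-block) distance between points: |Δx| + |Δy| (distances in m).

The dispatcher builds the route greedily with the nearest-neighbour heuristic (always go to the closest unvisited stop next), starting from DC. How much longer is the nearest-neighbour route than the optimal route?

From DC: U4=5, N2=7, Q8=12, M1=15, K2=17 → choose U4 (5).
From U4: Q8=7, M1=10, N2=12, K2=14 → choose Q8 (7).
From Q8: M1=3, N2=19, K2=21 → choose M1 (3).
From M1: N2=22, K2=24 → choose N2 (22).
From N2: K2=16 → choose K2 (16).
NN route DC → U4 → Q8 → M1 → N2 → K2 → DC costs 70.
Optimal: DC → M1 → Q8 → U4 → K2 → N2 → DC costs 62 (by enumerating all 60 distinct tours).
Excess = 70 − 62 = 8.

The nearest-neighbour route is 8 m longer than optimal.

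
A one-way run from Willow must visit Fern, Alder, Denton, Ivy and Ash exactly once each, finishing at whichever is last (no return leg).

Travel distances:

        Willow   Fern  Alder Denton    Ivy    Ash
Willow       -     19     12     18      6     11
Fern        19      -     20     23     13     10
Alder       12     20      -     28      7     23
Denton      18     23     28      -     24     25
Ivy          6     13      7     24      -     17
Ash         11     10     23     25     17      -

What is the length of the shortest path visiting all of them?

Shortest open route: 67.

There are 5! = 120 possible orderings.
Willow → Fern → Alder → Denton → Ivy → Ash: 19+20+28+24+17 = 108
Willow → Fern → Alder → Denton → Ash → Ivy: 19+20+28+25+17 = 109
Willow → Fern → Alder → Ivy → Denton → Ash: 19+20+7+24+25 = 95
Willow → Fern → Alder → Ivy → Ash → Denton: 19+20+7+17+25 = 88
Willow → Fern → Alder → Ash → Denton → Ivy: 19+20+23+25+24 = 111
Willow → Fern → Alder → Ash → Ivy → Denton: 19+20+23+17+24 = 103
Willow → Fern → Denton → Alder → Ivy → Ash: 19+23+28+7+17 = 94
Willow → Fern → Denton → Alder → Ash → Ivy: 19+23+28+23+17 = 110
Willow → Fern → Denton → Ivy → Alder → Ash: 19+23+24+7+23 = 96
Willow → Fern → Denton → Ivy → Ash → Alder: 19+23+24+17+23 = 106
Willow → Fern → Denton → Ash → Alder → Ivy: 19+23+25+23+7 = 97
Willow → Fern → Denton → Ash → Ivy → Alder: 19+23+25+17+7 = 91
Willow → Fern → Ivy → Alder → Denton → Ash: 19+13+7+28+25 = 92
Willow → Fern → Ivy → Alder → Ash → Denton: 19+13+7+23+25 = 87
… (106 more)
Willow → Alder → Ivy → Fern → Ash → Denton: 12+7+13+10+25 = 67  ← best
The minimum is 67.
One shortest path: Willow → Alder → Ivy → Fern → Ash → Denton.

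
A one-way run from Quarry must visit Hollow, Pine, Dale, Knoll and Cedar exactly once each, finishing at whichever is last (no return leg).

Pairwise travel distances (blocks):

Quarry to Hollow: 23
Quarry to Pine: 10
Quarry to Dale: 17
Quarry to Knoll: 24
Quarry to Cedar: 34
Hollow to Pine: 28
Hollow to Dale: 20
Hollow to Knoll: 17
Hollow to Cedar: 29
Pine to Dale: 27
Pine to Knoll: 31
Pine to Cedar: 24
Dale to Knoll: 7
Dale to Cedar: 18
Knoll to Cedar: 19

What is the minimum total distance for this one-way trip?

There are 5! = 120 possible orderings.
Quarry - Hollow - Pine - Dale - Knoll - Cedar: 23+28+27+7+19 = 104
Quarry - Hollow - Pine - Dale - Cedar - Knoll: 23+28+27+18+19 = 115
Quarry - Hollow - Pine - Knoll - Dale - Cedar: 23+28+31+7+18 = 107
Quarry - Hollow - Pine - Knoll - Cedar - Dale: 23+28+31+19+18 = 119
Quarry - Hollow - Pine - Cedar - Dale - Knoll: 23+28+24+18+7 = 100
Quarry - Hollow - Pine - Cedar - Knoll - Dale: 23+28+24+19+7 = 101
Quarry - Hollow - Dale - Pine - Knoll - Cedar: 23+20+27+31+19 = 120
Quarry - Hollow - Dale - Pine - Cedar - Knoll: 23+20+27+24+19 = 113
Quarry - Hollow - Dale - Knoll - Pine - Cedar: 23+20+7+31+24 = 105
Quarry - Hollow - Dale - Knoll - Cedar - Pine: 23+20+7+19+24 = 93
Quarry - Hollow - Dale - Cedar - Pine - Knoll: 23+20+18+24+31 = 116
Quarry - Hollow - Dale - Cedar - Knoll - Pine: 23+20+18+19+31 = 111
Quarry - Hollow - Knoll - Pine - Dale - Cedar: 23+17+31+27+18 = 116
Quarry - Hollow - Knoll - Pine - Cedar - Dale: 23+17+31+24+18 = 113
… (106 more)
Quarry - Pine - Cedar - Dale - Knoll - Hollow: 10+24+18+7+17 = 76  ← best
The minimum is 76.
One shortest path: Quarry → Pine → Cedar → Dale → Knoll → Hollow.

76 blocks — the minimum one-way total.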